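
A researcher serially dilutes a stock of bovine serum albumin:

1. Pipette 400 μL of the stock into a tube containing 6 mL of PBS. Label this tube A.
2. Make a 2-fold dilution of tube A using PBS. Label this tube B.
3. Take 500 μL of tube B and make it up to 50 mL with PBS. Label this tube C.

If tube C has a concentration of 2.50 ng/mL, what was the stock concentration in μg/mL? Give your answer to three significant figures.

Step 1: 400 μL + 6 mL = 6400 μL total → factor 6400/400 = 16
Step 2: 2-fold → factor 2
Step 3: 500 μL brought to 50 mL → factor 50000/500 = 100
Overall dilution factor = 16 × 2 × 100 = 3200
Stock = 2.50 ng/mL × 3200 = 8000 ng/mL = 8.00 μg/mL

8.00 μg/mL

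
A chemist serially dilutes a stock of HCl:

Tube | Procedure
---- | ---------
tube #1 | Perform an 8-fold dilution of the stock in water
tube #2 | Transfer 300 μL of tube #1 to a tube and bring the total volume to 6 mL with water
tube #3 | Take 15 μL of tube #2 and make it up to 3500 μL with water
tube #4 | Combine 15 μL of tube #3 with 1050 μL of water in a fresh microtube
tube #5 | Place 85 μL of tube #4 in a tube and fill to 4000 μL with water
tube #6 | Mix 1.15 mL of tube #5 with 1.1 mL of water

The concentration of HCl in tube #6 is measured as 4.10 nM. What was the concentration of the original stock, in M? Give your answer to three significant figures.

Step 1: 8-fold → factor 8
Step 2: 300 μL brought to 6 mL → factor 6000/300 = 20
Step 3: 15 μL brought to 3500 μL → factor 3500/15 = 233.33
Step 4: 15 μL + 1050 μL = 1065 μL total → factor 1065/15 = 71
Step 5: 85 μL brought to 4000 μL → factor 4000/85 = 47.059
Step 6: 1.15 mL + 1.1 mL = 2.25 mL total → factor 2.25/1.15 = 1.9565
Overall dilution factor = 8 × 20 × 233.33 × 71 × 47.059 × 1.9565 = 2.4405 × 10^8
Stock = 4.10 nM × 2.4405 × 10^8 = 1.001 × 10^9 nM = 1.00 M

1.00 M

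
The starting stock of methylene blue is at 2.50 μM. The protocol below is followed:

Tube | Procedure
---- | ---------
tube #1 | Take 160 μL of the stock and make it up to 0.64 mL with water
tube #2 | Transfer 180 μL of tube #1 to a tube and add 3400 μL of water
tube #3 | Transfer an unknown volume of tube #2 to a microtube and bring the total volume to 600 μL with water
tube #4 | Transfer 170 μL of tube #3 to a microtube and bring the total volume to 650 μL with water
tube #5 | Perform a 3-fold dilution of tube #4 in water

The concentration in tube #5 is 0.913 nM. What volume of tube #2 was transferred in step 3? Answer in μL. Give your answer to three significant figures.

200 μL

Step 1: 160 μL brought to 0.64 mL → factor 640/160 = 4
Step 2: 180 μL + 3400 μL = 3580 μL total → factor 3580/180 = 19.889
Step 3: v brought to 600 μL → factor = 600 μL/v
Step 4: 170 μL brought to 650 μL → factor 650/170 = 3.8235
Step 5: 3-fold → factor 3
Product of known-step factors = 912.55
Overall factor = 2.50 μM / (0.913 nM) = 2738.2
Step-3 factor = 2738.2 / 912.55 = 3.0006
v = 600 μL / 3.0006 = 200 μL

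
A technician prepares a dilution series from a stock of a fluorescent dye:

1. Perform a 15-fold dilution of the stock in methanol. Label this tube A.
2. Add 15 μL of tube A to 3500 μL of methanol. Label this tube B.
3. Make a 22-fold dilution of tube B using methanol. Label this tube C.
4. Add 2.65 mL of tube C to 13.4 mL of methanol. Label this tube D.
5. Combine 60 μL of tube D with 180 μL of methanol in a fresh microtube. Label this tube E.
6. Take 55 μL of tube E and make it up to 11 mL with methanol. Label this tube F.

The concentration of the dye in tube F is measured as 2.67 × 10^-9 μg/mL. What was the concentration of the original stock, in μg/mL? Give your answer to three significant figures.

Step 1: 15-fold → factor 15
Step 2: 15 μL + 3500 μL = 3515 μL total → factor 3515/15 = 234.33
Step 3: 22-fold → factor 22
Step 4: 2.65 mL + 13.4 mL = 16.05 mL total → factor 16.05/2.65 = 6.0566
Step 5: 60 μL + 180 μL = 240 μL total → factor 240/60 = 4
Step 6: 55 μL brought to 11 mL → factor 11000/55 = 200
Overall dilution factor = 15 × 234.33 × 22 × 6.0566 × 4 × 200 = 3.7469 × 10^8
Stock = 2.67 × 10^-9 μg/mL × 3.7469 × 10^8 = 1.00 μg/mL

1.00 μg/mL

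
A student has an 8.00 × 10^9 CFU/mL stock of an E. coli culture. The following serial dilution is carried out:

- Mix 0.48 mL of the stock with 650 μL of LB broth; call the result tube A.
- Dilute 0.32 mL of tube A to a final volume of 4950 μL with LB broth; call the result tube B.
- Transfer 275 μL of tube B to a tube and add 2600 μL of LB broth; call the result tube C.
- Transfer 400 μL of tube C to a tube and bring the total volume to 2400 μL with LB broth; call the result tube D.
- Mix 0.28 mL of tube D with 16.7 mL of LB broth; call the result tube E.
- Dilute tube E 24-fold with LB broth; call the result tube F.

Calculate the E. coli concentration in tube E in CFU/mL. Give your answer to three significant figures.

5.78 × 10^4 CFU/mL

Step 1: 0.48 mL + 650 μL = 1.13 mL total → factor 1.13/0.48 = 2.3542
Step 2: 0.32 mL brought to 4950 μL → factor 4.95/0.32 = 15.469
Step 3: 275 μL + 2600 μL = 2875 μL total → factor 2875/275 = 10.455
Step 4: 400 μL brought to 2400 μL → factor 2400/400 = 6
Step 5: 0.28 mL + 16.7 mL = 16.98 mL total → factor 16.98/0.28 = 60.643
Dilution factor through tube E = 2.3542 × 15.469 × 10.455 × 6 × 60.643 = 1.3853 × 10^5
[tube E] = 8.00 × 10^9 CFU/mL / 1.3853 × 10^5 = 5.78 × 10^4 CFU/mL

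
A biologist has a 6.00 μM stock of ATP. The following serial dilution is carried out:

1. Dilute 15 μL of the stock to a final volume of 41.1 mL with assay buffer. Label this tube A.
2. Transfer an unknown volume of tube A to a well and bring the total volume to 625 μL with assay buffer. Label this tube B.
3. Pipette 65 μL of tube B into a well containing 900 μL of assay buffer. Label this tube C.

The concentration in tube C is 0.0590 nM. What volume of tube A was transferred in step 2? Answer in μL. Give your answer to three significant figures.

Step 1: 15 μL brought to 41.1 mL → factor 41100/15 = 2740
Step 2: v brought to 625 μL → factor = 625 μL/v
Step 3: 65 μL + 900 μL = 965 μL total → factor 965/65 = 14.846
Product of known-step factors = 40678
Overall factor = 6.00 μM / (0.0590 nM) = 1.0169 × 10^5
Step-2 factor = 1.0169 × 10^5 / 40678 = 2.5
v = 625 μL / 2.5 = 250 μL

250 μL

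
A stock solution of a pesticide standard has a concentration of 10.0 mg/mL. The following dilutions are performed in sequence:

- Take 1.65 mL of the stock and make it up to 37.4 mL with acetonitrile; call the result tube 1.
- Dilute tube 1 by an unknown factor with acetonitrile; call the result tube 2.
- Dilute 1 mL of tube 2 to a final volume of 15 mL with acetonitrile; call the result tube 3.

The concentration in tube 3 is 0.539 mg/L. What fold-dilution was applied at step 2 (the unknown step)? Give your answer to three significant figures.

54.6-fold

Step 1: 1.65 mL brought to 37.4 mL → factor 37.4/1.65 = 22.667
Step 2: unknown factor x
Step 3: 1 mL brought to 15 mL → factor 15/1 = 15
Product of known-step factors = 340
Overall factor = 10.0 mg/mL / (0.539 mg/L) = 18553
x = 18553 / 340 = 54.6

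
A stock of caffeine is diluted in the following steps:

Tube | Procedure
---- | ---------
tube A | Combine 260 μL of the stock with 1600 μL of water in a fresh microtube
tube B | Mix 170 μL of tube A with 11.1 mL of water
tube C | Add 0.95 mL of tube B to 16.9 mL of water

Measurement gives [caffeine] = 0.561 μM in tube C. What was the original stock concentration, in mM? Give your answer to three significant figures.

Step 1: 260 μL + 1600 μL = 1860 μL total → factor 1860/260 = 7.1538
Step 2: 170 μL + 11.1 mL = 11270 μL total → factor 11270/170 = 66.294
Step 3: 0.95 mL + 16.9 mL = 17.85 mL total → factor 17.85/0.95 = 18.789
Overall dilution factor = 7.1538 × 66.294 × 18.789 = 8911.1
Stock = 0.561 μM × 8911.1 = 4999 μM = 5.00 mM

5.00 mM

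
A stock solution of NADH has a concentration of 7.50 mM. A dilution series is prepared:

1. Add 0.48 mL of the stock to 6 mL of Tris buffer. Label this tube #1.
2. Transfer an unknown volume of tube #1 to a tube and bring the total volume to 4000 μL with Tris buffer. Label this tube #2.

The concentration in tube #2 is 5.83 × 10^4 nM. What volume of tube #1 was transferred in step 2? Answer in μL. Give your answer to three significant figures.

Step 1: 0.48 mL + 6 mL = 6.48 mL total → factor 6.48/0.48 = 13.5
Step 2: v brought to 4000 μL → factor = 4000 μL/v
Product of known-step factors = 13.5
Overall factor = 7.50 mM / (5.83 × 10^4 nM) = 128.64
Step-2 factor = 128.64 / 13.5 = 9.5293
v = 4000 μL / 9.5293 = 420 μL

420 μL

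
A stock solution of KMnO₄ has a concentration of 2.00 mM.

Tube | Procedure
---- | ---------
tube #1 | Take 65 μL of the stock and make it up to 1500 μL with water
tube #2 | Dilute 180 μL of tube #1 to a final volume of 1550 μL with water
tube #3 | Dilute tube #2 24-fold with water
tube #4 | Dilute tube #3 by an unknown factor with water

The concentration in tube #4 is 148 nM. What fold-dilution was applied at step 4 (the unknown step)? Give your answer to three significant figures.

Step 1: 65 μL brought to 1500 μL → factor 1500/65 = 23.077
Step 2: 180 μL brought to 1550 μL → factor 1550/180 = 8.6111
Step 3: 24-fold → factor 24
Step 4: unknown factor x
Product of known-step factors = 4769.2
Overall factor = 2.00 mM / (148 nM) = 13514
x = 13514 / 4769.2 = 2.83

2.83-fold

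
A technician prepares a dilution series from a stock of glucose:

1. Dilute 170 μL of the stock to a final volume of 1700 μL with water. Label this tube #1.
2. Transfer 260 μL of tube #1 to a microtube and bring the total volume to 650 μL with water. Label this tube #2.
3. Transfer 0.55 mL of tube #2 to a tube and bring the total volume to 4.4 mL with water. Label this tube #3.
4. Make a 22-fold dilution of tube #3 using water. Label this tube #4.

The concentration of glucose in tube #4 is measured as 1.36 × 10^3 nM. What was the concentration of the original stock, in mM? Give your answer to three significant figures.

5.98 mM

Step 1: 170 μL brought to 1700 μL → factor 1700/170 = 10
Step 2: 260 μL brought to 650 μL → factor 650/260 = 2.5
Step 3: 0.55 mL brought to 4.4 mL → factor 4.4/0.55 = 8
Step 4: 22-fold → factor 22
Overall dilution factor = 10 × 2.5 × 8 × 22 = 4400
Stock = 1.36 × 10^3 nM × 4400 = 5.984 × 10^6 nM = 5.98 mM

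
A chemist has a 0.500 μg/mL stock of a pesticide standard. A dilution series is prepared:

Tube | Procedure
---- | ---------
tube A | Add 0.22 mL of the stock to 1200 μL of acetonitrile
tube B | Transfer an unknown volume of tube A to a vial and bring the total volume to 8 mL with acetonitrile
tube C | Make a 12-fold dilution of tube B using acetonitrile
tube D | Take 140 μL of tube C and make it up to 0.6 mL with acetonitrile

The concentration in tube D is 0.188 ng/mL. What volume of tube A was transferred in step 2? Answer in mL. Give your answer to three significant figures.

Step 1: 0.22 mL + 1200 μL = 1.42 mL total → factor 1.42/0.22 = 6.4545
Step 2: v brought to 8 mL → factor = 8 mL/v
Step 3: 12-fold → factor 12
Step 4: 140 μL brought to 0.6 mL → factor 600/140 = 4.2857
Product of known-step factors = 331.95
Overall factor = 0.500 μg/mL / (0.188 ng/mL) = 2659.6
Step-2 factor = 2659.6 / 331.95 = 8.012
v = 8 mL / 8.012 = 0.998 mL

0.998 mL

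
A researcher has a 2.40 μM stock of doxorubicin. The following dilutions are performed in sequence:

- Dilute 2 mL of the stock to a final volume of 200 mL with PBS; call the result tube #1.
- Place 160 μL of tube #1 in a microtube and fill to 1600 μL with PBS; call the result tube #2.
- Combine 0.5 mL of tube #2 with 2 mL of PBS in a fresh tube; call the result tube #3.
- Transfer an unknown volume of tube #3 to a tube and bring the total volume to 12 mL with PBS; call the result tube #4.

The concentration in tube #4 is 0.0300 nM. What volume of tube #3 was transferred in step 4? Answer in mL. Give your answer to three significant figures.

Step 1: 2 mL brought to 200 mL → factor 200/2 = 100
Step 2: 160 μL brought to 1600 μL → factor 1600/160 = 10
Step 3: 0.5 mL + 2 mL = 2.5 mL total → factor 2.5/0.5 = 5
Step 4: v brought to 12 mL → factor = 12 mL/v
Product of known-step factors = 5000
Overall factor = 2.40 μM / (0.0300 nM) = 80000
Step-4 factor = 80000 / 5000 = 16
v = 12 mL / 16 = 0.750 mL

0.750 mL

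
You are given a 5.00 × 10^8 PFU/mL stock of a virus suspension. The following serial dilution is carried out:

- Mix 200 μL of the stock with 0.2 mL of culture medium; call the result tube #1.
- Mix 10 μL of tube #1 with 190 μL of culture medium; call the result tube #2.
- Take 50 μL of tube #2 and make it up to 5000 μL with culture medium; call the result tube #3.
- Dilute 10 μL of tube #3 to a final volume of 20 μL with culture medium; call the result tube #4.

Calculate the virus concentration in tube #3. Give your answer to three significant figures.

Step 1: 200 μL + 0.2 mL = 400 μL total → factor 400/200 = 2
Step 2: 10 μL + 190 μL = 200 μL total → factor 200/10 = 20
Step 3: 50 μL brought to 5000 μL → factor 5000/50 = 100
Dilution factor through tube #3 = 2 × 20 × 100 = 4000
[tube #3] = 5.00 × 10^8 PFU/mL / 4000 = 1.25 × 10^5 PFU/mL

1.25 × 10^5 PFU/mL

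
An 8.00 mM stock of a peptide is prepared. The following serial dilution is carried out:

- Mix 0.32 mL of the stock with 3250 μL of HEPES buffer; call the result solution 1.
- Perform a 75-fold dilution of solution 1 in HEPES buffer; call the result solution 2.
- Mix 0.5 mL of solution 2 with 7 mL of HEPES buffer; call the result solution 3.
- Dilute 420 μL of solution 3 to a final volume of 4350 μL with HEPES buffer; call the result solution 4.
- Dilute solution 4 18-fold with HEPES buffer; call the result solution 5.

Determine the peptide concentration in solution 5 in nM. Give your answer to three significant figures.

Step 1: 0.32 mL + 3250 μL = 3.57 mL total → factor 3.57/0.32 = 11.156
Step 2: 75-fold → factor 75
Step 3: 0.5 mL + 7 mL = 7.5 mL total → factor 7.5/0.5 = 15
Step 4: 420 μL brought to 4350 μL → factor 4350/420 = 10.357
Step 5: 18-fold → factor 18
Overall dilution factor = 11.156 × 75 × 15 × 10.357 × 18 = 2.3398 × 10^6
Final = 8.00 mM / 2.3398 × 10^6 = 3.419 × 10^-6 mM = 3.42 nM

3.42 nM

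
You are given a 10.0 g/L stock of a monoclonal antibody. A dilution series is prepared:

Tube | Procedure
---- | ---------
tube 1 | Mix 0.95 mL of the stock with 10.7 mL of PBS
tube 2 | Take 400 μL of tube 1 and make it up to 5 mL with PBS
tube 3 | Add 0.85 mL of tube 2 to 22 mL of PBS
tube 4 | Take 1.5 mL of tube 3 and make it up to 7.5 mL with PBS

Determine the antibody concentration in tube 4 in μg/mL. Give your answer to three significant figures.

0.485 μg/mL

Step 1: 0.95 mL + 10.7 mL = 11.65 mL total → factor 11.65/0.95 = 12.263
Step 2: 400 μL brought to 5 mL → factor 5000/400 = 12.5
Step 3: 0.85 mL + 22 mL = 22.85 mL total → factor 22.85/0.85 = 26.882
Step 4: 1.5 mL brought to 7.5 mL → factor 7.5/1.5 = 5
Overall dilution factor = 12.263 × 12.5 × 26.882 × 5 = 20604
Final = 10.0 g/L / 20604 = 0.0004853 g/L = 0.485 μg/mL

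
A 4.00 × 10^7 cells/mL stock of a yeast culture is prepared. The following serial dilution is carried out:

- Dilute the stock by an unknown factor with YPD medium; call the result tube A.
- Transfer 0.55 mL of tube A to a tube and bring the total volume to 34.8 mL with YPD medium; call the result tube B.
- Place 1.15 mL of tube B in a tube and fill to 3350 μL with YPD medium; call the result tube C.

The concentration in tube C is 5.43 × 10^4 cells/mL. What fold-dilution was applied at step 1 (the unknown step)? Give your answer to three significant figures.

4.00-fold

Step 1: unknown factor x
Step 2: 0.55 mL brought to 34.8 mL → factor 34.8/0.55 = 63.273
Step 3: 1.15 mL brought to 3350 μL → factor 3.35/1.15 = 2.913
Product of known-step factors = 184.32
Overall factor = 4.00 × 10^7 cells/mL / (5.43 × 10^4 cells/mL) = 736.65
x = 736.65 / 184.32 = 4.00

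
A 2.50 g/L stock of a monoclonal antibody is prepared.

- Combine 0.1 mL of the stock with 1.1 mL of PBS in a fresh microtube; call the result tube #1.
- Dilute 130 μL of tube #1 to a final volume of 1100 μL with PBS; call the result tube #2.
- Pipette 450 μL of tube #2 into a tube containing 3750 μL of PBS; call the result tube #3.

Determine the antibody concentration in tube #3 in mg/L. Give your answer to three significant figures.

Step 1: 0.1 mL + 1.1 mL = 1.2 mL total → factor 1.2/0.1 = 12
Step 2: 130 μL brought to 1100 μL → factor 1100/130 = 8.4615
Step 3: 450 μL + 3750 μL = 4200 μL total → factor 4200/450 = 9.3333
Overall dilution factor = 12 × 8.4615 × 9.3333 = 947.69
Final = 2.50 g/L / 947.69 = 0.002638 g/L = 2.64 mg/L

2.64 mg/L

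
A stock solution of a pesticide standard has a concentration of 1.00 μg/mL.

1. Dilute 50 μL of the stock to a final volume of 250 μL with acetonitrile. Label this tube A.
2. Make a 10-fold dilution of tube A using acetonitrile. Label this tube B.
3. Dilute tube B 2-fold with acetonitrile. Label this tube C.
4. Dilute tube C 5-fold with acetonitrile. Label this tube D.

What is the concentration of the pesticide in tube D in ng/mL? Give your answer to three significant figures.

2.00 ng/mL

Step 1: 50 μL brought to 250 μL → factor 250/50 = 5
Step 2: 10-fold → factor 10
Step 3: 2-fold → factor 2
Step 4: 5-fold → factor 5
Overall dilution factor = 5 × 10 × 2 × 5 = 500
Final = 1.00 μg/mL / 500 = 0.002000 μg/mL = 2.00 ng/mL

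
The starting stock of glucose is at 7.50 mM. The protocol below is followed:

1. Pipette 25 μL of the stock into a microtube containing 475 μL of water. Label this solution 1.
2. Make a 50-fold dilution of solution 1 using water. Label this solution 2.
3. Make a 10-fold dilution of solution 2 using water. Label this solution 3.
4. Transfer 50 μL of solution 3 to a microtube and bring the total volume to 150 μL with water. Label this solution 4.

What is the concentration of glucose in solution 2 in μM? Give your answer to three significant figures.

7.50 μM

Step 1: 25 μL + 475 μL = 500 μL total → factor 500/25 = 20
Step 2: 50-fold → factor 50
Dilution factor through solution 2 = 20 × 50 = 1000
[solution 2] = 7.50 mM / 1000 = 0.007500 mM = 7.50 μM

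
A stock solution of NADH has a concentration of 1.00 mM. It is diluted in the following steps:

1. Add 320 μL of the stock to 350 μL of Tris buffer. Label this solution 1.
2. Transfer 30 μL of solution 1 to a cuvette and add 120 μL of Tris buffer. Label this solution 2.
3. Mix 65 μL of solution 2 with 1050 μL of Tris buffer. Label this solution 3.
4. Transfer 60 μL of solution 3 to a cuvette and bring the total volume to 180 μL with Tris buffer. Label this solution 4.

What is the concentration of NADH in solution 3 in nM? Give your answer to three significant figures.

Step 1: 320 μL + 350 μL = 670 μL total → factor 670/320 = 2.0938
Step 2: 30 μL + 120 μL = 150 μL total → factor 150/30 = 5
Step 3: 65 μL + 1050 μL = 1115 μL total → factor 1115/65 = 17.154
Dilution factor through solution 3 = 2.0938 × 5 × 17.154 = 179.58
[solution 3] = 1.00 mM / 179.58 = 0.005569 mM = 5.57 × 10^3 nM

5.57 × 10^3 nM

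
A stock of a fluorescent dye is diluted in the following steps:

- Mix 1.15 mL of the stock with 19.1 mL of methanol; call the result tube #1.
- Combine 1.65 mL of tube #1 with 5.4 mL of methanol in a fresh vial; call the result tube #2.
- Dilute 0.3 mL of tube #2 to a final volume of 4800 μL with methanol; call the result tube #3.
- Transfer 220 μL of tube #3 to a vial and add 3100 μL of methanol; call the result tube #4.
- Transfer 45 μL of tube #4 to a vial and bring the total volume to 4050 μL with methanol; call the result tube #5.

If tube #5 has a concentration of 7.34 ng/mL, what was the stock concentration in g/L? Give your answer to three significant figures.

Step 1: 1.15 mL + 19.1 mL = 20.25 mL total → factor 20.25/1.15 = 17.609
Step 2: 1.65 mL + 5.4 mL = 7.05 mL total → factor 7.05/1.65 = 4.2727
Step 3: 0.3 mL brought to 4800 μL → factor 4.8/0.3 = 16
Step 4: 220 μL + 3100 μL = 3320 μL total → factor 3320/220 = 15.091
Step 5: 45 μL brought to 4050 μL → factor 4050/45 = 90
Overall dilution factor = 17.609 × 4.2727 × 16 × 15.091 × 90 = 1.635 × 10^6
Stock = 7.34 ng/mL × 1.635 × 10^6 = 1.200 × 10^7 ng/mL = 12.0 g/L

12.0 g/L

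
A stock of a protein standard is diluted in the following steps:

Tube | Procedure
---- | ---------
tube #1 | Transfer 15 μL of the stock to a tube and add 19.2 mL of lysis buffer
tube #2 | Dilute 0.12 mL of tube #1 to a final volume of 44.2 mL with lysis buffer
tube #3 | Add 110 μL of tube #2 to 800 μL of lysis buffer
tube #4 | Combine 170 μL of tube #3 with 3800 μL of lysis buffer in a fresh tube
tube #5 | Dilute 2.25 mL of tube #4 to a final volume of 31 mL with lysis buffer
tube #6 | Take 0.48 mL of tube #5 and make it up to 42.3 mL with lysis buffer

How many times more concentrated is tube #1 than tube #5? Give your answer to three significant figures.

9.80 × 10^5

Step 1: 15 μL + 19.2 mL = 19215 μL total → factor 19215/15 = 1281
Step 2: 0.12 mL brought to 44.2 mL → factor 44.2/0.12 = 368.33
Step 3: 110 μL + 800 μL = 910 μL total → factor 910/110 = 8.2727
Step 4: 170 μL + 3800 μL = 3970 μL total → factor 3970/170 = 23.353
Step 5: 2.25 mL brought to 31 mL → factor 31/2.25 = 13.778
Dilution factor to tube #1 = 1281; to tube #5 = 1.2559 × 10^9
[tube #1]/[tube #5] = (factor to tube #5)/(factor to tube #1) = 1.2559 × 10^9/1281 = 9.80 × 10^5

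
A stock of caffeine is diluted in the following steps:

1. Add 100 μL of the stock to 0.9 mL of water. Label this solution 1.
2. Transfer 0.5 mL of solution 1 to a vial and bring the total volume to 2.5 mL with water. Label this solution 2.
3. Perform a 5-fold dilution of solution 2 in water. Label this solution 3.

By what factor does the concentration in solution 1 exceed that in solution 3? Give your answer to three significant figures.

Step 1: 100 μL + 0.9 mL = 1000 μL total → factor 1000/100 = 10
Step 2: 0.5 mL brought to 2.5 mL → factor 2.5/0.5 = 5
Step 3: 5-fold → factor 5
Dilution factor to solution 1 = 10; to solution 3 = 250
[solution 1]/[solution 3] = (factor to solution 3)/(factor to solution 1) = 250/10 = 25.0

25.0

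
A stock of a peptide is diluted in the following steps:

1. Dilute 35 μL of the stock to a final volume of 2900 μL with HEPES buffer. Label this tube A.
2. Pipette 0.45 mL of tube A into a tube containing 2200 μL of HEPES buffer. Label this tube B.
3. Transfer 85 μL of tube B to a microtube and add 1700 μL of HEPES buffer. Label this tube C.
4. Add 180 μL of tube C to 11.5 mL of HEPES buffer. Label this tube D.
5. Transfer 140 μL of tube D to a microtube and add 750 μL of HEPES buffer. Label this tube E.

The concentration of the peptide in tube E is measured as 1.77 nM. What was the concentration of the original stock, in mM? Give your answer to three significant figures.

Step 1: 35 μL brought to 2900 μL → factor 2900/35 = 82.857
Step 2: 0.45 mL + 2200 μL = 2.65 mL total → factor 2.65/0.45 = 5.8889
Step 3: 85 μL + 1700 μL = 1785 μL total → factor 1785/85 = 21
Step 4: 180 μL + 11.5 mL = 11680 μL total → factor 11680/180 = 64.889
Step 5: 140 μL + 750 μL = 890 μL total → factor 890/140 = 6.3571
Overall dilution factor = 82.857 × 5.8889 × 21 × 64.889 × 6.3571 = 4.2268 × 10^6
Stock = 1.77 nM × 4.2268 × 10^6 = 7.481 × 10^6 nM = 7.48 mM

7.48 mM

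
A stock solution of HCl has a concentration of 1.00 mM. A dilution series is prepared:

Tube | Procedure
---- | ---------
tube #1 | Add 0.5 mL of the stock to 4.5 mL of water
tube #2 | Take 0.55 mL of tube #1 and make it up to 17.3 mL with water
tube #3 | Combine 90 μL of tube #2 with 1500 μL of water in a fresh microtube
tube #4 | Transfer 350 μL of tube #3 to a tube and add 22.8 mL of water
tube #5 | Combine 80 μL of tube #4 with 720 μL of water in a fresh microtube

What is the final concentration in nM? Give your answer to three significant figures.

0.272 nM

Step 1: 0.5 mL + 4.5 mL = 5 mL total → factor 5/0.5 = 10
Step 2: 0.55 mL brought to 17.3 mL → factor 17.3/0.55 = 31.455
Step 3: 90 μL + 1500 μL = 1590 μL total → factor 1590/90 = 17.667
Step 4: 350 μL + 22.8 mL = 23150 μL total → factor 23150/350 = 66.143
Step 5: 80 μL + 720 μL = 800 μL total → factor 800/80 = 10
Overall dilution factor = 10 × 31.455 × 17.667 × 66.143 × 10 = 3.6755 × 10^6
Final = 1.00 mM / 3.6755 × 10^6 = 2.721 × 10^-7 mM = 0.272 nM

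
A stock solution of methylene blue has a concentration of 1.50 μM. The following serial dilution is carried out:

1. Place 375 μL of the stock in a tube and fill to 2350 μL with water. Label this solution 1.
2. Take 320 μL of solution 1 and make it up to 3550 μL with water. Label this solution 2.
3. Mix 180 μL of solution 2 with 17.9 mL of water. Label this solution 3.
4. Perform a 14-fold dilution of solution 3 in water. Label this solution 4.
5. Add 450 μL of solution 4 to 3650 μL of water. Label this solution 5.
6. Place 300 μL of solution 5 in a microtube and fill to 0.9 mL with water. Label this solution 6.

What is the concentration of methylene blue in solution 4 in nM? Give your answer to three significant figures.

Step 1: 375 μL brought to 2350 μL → factor 2350/375 = 6.2667
Step 2: 320 μL brought to 3550 μL → factor 3550/320 = 11.094
Step 3: 180 μL + 17.9 mL = 18080 μL total → factor 18080/180 = 100.44
Step 4: 14-fold → factor 14
Dilution factor through solution 4 = 6.2667 × 11.094 × 100.44 × 14 = 97762
[solution 4] = 1.50 μM / 97762 = 1.534 × 10^-5 μM = 0.0153 nM

0.0153 nM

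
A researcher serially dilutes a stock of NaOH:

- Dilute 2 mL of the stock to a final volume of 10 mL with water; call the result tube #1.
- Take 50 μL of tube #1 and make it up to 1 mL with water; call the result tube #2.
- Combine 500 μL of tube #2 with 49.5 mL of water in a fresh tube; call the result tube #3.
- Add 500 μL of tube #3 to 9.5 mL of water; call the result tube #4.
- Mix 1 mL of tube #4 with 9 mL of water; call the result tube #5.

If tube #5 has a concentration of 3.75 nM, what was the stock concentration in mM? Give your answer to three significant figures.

Step 1: 2 mL brought to 10 mL → factor 10/2 = 5
Step 2: 50 μL brought to 1 mL → factor 1000/50 = 20
Step 3: 500 μL + 49.5 mL = 50000 μL total → factor 50000/500 = 100
Step 4: 500 μL + 9.5 mL = 10000 μL total → factor 10000/500 = 20
Step 5: 1 mL + 9 mL = 10 mL total → factor 10/1 = 10
Overall dilution factor = 5 × 20 × 100 × 20 × 10 = 2 × 10^6
Stock = 3.75 nM × 2 × 10^6 = 7.500 × 10^6 nM = 7.50 mM

7.50 mM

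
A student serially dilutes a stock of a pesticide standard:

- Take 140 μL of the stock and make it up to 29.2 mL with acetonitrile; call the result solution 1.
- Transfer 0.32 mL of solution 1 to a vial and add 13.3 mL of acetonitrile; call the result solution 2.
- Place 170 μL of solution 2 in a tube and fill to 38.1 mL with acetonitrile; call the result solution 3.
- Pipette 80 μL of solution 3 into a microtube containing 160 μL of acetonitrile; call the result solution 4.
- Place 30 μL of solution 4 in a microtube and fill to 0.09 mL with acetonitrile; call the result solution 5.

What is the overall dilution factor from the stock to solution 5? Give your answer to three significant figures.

1.79 × 10^7

Step 1: 140 μL brought to 29.2 mL → factor 29200/140 = 208.57
Step 2: 0.32 mL + 13.3 mL = 13.62 mL total → factor 13.62/0.32 = 42.562
Step 3: 170 μL brought to 38.1 mL → factor 38100/170 = 224.12
Step 4: 80 μL + 160 μL = 240 μL total → factor 240/80 = 3
Step 5: 30 μL brought to 0.09 mL → factor 90/30 = 3
Overall dilution factor = 208.57 × 42.562 × 224.12 × 3 × 3 = 1.7906 × 10^7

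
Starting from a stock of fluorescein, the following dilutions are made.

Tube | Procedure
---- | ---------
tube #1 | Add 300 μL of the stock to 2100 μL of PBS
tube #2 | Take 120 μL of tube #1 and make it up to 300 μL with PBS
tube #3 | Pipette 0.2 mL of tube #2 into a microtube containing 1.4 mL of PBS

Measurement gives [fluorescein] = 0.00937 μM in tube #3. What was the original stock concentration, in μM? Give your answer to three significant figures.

1.50 μM

Step 1: 300 μL + 2100 μL = 2400 μL total → factor 2400/300 = 8
Step 2: 120 μL brought to 300 μL → factor 300/120 = 2.5
Step 3: 0.2 mL + 1.4 mL = 1.6 mL total → factor 1.6/0.2 = 8
Overall dilution factor = 8 × 2.5 × 8 = 160
Stock = 0.00937 μM × 160 = 1.50 μM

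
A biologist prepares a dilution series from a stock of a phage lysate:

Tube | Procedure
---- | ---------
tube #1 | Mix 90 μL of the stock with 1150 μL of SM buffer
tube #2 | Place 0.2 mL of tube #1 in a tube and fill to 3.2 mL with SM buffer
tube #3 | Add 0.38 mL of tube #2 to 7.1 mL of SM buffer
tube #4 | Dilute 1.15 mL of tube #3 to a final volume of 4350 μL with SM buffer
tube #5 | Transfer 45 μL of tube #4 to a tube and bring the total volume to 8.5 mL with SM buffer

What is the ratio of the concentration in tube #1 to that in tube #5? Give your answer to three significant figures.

2.25 × 10^5

Step 1: 90 μL + 1150 μL = 1240 μL total → factor 1240/90 = 13.778
Step 2: 0.2 mL brought to 3.2 mL → factor 3.2/0.2 = 16
Step 3: 0.38 mL + 7.1 mL = 7.48 mL total → factor 7.48/0.38 = 19.684
Step 4: 1.15 mL brought to 4350 μL → factor 4.35/1.15 = 3.7826
Step 5: 45 μL brought to 8.5 mL → factor 8500/45 = 188.89
Dilution factor to tube #1 = 13.778; to tube #5 = 3.1004 × 10^6
[tube #1]/[tube #5] = (factor to tube #5)/(factor to tube #1) = 3.1004 × 10^6/13.778 = 2.25 × 10^5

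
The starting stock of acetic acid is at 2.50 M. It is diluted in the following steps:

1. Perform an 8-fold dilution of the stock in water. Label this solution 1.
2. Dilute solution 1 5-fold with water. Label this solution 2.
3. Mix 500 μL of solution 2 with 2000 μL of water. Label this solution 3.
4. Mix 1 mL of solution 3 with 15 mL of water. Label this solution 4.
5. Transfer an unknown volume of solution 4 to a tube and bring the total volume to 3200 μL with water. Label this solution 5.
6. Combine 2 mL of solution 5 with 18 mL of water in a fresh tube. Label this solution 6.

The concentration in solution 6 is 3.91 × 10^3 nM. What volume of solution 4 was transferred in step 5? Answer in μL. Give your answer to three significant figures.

Step 1: 8-fold → factor 8
Step 2: 5-fold → factor 5
Step 3: 500 μL + 2000 μL = 2500 μL total → factor 2500/500 = 5
Step 4: 1 mL + 15 mL = 16 mL total → factor 16/1 = 16
Step 5: v brought to 3200 μL → factor = 3200 μL/v
Step 6: 2 mL + 18 mL = 20 mL total → factor 20/2 = 10
Product of known-step factors = 32000
Overall factor = 2.50 M / (3.91 × 10^3 nM) = 6.3939 × 10^5
Step-5 factor = 6.3939 × 10^5 / 32000 = 19.981
v = 3200 μL / 19.981 = 160 μL

160 μL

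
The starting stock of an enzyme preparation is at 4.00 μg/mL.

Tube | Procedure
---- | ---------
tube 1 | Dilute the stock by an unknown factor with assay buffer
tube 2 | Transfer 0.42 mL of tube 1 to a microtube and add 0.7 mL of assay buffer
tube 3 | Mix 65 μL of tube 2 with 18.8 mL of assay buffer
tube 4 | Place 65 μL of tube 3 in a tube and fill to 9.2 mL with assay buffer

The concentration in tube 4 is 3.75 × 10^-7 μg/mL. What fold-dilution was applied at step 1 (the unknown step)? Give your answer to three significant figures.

97.4-fold

Step 1: unknown factor x
Step 2: 0.42 mL + 0.7 mL = 1.12 mL total → factor 1.12/0.42 = 2.6667
Step 3: 65 μL + 18.8 mL = 18865 μL total → factor 18865/65 = 290.23
Step 4: 65 μL brought to 9.2 mL → factor 9200/65 = 141.54
Product of known-step factors = 1.0954 × 10^5
Overall factor = 4.00 μg/mL / (3.75 × 10^-7 μg/mL) = 1.0667 × 10^7
x = 1.0667 × 10^7 / 1.0954 × 10^5 = 97.4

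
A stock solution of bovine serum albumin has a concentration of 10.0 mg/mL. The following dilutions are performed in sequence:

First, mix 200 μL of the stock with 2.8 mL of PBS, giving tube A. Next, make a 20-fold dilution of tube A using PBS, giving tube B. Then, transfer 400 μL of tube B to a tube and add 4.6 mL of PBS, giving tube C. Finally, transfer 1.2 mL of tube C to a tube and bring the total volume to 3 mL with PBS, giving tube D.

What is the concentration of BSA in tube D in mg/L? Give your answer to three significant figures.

1.07 mg/L

Step 1: 200 μL + 2.8 mL = 3000 μL total → factor 3000/200 = 15
Step 2: 20-fold → factor 20
Step 3: 400 μL + 4.6 mL = 5000 μL total → factor 5000/400 = 12.5
Step 4: 1.2 mL brought to 3 mL → factor 3/1.2 = 2.5
Overall dilution factor = 15 × 20 × 12.5 × 2.5 = 9375
Final = 10.0 mg/mL / 9375 = 0.001067 mg/mL = 1.07 mg/L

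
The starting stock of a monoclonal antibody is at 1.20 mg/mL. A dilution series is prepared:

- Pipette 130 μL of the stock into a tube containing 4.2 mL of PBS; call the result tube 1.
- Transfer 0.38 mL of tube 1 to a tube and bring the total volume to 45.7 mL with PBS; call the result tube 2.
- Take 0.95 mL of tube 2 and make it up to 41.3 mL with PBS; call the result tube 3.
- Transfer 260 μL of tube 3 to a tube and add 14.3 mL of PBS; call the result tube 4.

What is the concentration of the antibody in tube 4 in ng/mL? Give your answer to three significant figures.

Step 1: 130 μL + 4.2 mL = 4330 μL total → factor 4330/130 = 33.308
Step 2: 0.38 mL brought to 45.7 mL → factor 45.7/0.38 = 120.26
Step 3: 0.95 mL brought to 41.3 mL → factor 41.3/0.95 = 43.474
Step 4: 260 μL + 14.3 mL = 14560 μL total → factor 14560/260 = 56
Overall dilution factor = 33.308 × 120.26 × 43.474 × 56 = 9.752 × 10^6
Final = 1.20 mg/mL / 9.752 × 10^6 = 1.231 × 10^-7 mg/mL = 0.123 ng/mL

0.123 ng/mL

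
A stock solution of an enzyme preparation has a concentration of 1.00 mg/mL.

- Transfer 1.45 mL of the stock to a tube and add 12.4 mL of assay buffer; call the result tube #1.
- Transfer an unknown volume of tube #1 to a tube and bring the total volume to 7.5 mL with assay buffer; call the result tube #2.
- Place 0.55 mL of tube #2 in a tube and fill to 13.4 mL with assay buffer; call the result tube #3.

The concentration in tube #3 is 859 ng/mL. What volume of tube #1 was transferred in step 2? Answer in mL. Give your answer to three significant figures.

1.50 mL

Step 1: 1.45 mL + 12.4 mL = 13.85 mL total → factor 13.85/1.45 = 9.5517
Step 2: v brought to 7.5 mL → factor = 7.5 mL/v
Step 3: 0.55 mL brought to 13.4 mL → factor 13.4/0.55 = 24.364
Product of known-step factors = 232.71
Overall factor = 1.00 mg/mL / (859 ng/mL) = 1164.1
Step-2 factor = 1164.1 / 232.71 = 5.0025
v = 7.5 mL / 5.0025 = 1.50 mL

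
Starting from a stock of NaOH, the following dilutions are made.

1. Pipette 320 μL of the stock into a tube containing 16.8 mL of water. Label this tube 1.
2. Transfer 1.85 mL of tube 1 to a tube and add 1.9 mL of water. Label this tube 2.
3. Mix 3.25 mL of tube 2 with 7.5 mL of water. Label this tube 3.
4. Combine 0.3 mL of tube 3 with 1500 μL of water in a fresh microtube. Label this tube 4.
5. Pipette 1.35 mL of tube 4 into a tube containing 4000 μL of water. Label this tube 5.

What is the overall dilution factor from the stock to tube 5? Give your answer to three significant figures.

8.53 × 10^3

Step 1: 320 μL + 16.8 mL = 17120 μL total → factor 17120/320 = 53.5
Step 2: 1.85 mL + 1.9 mL = 3.75 mL total → factor 3.75/1.85 = 2.027
Step 3: 3.25 mL + 7.5 mL = 10.75 mL total → factor 10.75/3.25 = 3.3077
Step 4: 0.3 mL + 1500 μL = 1.8 mL total → factor 1.8/0.3 = 6
Step 5: 1.35 mL + 4000 μL = 5.35 mL total → factor 5.35/1.35 = 3.963
Overall dilution factor = 53.5 × 2.027 × 3.3077 × 6 × 3.963 = 8529.2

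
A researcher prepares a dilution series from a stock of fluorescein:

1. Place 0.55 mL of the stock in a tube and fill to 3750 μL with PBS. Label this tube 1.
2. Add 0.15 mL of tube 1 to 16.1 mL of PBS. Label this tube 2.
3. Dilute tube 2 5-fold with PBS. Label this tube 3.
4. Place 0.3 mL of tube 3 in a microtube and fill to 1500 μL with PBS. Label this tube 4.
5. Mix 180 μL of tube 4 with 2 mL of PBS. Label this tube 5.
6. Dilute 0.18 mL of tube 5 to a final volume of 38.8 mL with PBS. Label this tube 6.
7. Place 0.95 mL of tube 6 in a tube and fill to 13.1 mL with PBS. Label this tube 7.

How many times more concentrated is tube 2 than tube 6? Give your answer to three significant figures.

Step 1: 0.55 mL brought to 3750 μL → factor 3.75/0.55 = 6.8182
Step 2: 0.15 mL + 16.1 mL = 16.25 mL total → factor 16.25/0.15 = 108.33
Step 3: 5-fold → factor 5
Step 4: 0.3 mL brought to 1500 μL → factor 1.5/0.3 = 5
Step 5: 180 μL + 2 mL = 2180 μL total → factor 2180/180 = 12.111
Step 6: 0.18 mL brought to 38.8 mL → factor 38.8/0.18 = 215.56
Dilution factor to tube 2 = 738.64; to tube 6 = 4.8207 × 10^7
[tube 2]/[tube 6] = (factor to tube 6)/(factor to tube 2) = 4.8207 × 10^7/738.64 = 6.53 × 10^4

6.53 × 10^4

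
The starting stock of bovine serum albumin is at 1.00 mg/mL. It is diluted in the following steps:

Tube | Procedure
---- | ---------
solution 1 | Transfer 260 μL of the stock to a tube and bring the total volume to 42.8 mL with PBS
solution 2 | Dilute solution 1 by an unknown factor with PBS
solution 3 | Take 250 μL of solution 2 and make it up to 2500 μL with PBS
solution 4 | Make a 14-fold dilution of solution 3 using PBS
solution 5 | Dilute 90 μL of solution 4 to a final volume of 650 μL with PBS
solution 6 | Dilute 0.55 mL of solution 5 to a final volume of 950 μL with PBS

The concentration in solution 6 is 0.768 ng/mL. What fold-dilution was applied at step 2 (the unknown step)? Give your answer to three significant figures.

4.53-fold

Step 1: 260 μL brought to 42.8 mL → factor 42800/260 = 164.62
Step 2: unknown factor x
Step 3: 250 μL brought to 2500 μL → factor 2500/250 = 10
Step 4: 14-fold → factor 14
Step 5: 90 μL brought to 650 μL → factor 650/90 = 7.2222
Step 6: 0.55 mL brought to 950 μL → factor 0.95/0.55 = 1.7273
Product of known-step factors = 2.8749 × 10^5
Overall factor = 1.00 mg/mL / (0.768 ng/mL) = 1.3021 × 10^6
x = 1.3021 × 10^6 / 2.8749 × 10^5 = 4.53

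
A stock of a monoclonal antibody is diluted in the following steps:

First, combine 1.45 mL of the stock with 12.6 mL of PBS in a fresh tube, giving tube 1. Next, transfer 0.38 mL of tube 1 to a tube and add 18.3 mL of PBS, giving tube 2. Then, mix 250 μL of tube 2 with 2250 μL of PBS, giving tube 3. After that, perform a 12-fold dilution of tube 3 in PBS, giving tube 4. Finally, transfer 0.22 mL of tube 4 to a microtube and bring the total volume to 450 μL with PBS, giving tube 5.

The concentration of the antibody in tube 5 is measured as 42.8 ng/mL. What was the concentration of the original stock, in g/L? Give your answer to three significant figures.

Step 1: 1.45 mL + 12.6 mL = 14.05 mL total → factor 14.05/1.45 = 9.6897
Step 2: 0.38 mL + 18.3 mL = 18.68 mL total → factor 18.68/0.38 = 49.158
Step 3: 250 μL + 2250 μL = 2500 μL total → factor 2500/250 = 10
Step 4: 12-fold → factor 12
Step 5: 0.22 mL brought to 450 μL → factor 0.45/0.22 = 2.0455
Overall dilution factor = 9.6897 × 49.158 × 10 × 12 × 2.0455 = 1.1692 × 10^5
Stock = 42.8 ng/mL × 1.1692 × 10^5 = 5.004 × 10^6 ng/mL = 5.00 g/L

5.00 g/L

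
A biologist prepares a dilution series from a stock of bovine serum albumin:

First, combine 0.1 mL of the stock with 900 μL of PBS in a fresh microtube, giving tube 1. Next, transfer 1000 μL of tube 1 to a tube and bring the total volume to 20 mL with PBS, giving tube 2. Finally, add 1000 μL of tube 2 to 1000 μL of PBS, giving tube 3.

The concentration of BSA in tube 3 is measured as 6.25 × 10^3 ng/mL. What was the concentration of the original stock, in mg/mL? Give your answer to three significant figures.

Step 1: 0.1 mL + 900 μL = 1 mL total → factor 1/0.1 = 10
Step 2: 1000 μL brought to 20 mL → factor 20000/1000 = 20
Step 3: 1000 μL + 1000 μL = 2000 μL total → factor 2000/1000 = 2
Overall dilution factor = 10 × 20 × 2 = 400
Stock = 6.25 × 10^3 ng/mL × 400 = 2.500 × 10^6 ng/mL = 2.50 mg/mL

2.50 mg/mL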